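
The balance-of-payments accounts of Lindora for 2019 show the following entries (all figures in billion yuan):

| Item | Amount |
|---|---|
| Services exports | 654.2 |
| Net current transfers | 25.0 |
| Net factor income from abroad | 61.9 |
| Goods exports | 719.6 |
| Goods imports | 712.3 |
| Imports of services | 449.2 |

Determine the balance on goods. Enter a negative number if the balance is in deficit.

Goods balance = 719.6 - 712.3 = 7.3

7.3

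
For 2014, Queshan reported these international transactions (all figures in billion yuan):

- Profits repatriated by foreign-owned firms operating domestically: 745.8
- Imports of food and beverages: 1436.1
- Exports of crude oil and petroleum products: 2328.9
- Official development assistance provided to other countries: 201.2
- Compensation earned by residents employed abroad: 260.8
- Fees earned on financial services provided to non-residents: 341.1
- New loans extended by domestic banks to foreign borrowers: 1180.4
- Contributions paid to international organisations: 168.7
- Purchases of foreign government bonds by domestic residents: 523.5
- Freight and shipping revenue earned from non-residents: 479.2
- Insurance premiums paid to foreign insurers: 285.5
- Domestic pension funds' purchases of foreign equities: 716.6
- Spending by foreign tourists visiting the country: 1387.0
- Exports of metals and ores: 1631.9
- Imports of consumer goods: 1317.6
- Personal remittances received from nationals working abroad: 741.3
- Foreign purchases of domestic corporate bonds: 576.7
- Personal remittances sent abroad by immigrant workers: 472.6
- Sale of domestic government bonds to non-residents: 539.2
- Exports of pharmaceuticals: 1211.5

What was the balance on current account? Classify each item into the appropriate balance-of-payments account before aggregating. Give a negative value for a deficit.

Goods: 1631.9 + 1211.5 - 1436.1 + 2328.9 - 1317.6 = 2418.6
Services: 341.1 + 479.2 - 285.5 + 1387.0 = 1921.8
Primary income: 260.8 - 745.8 = -485.0
Secondary income: 741.3 - 472.6 - 201.2 - 168.7 = -101.2
Current account = 2418.6 + 1921.8 + (-485.0) + (-101.2) = 3754.2
(Excluded from the current account — financial account: new loans extended by domestic banks to foreign borrowers 1180.4, purchases of foreign government bonds by domestic residents 523.5, domestic pension funds' purchases of foreign equities 716.6, foreign purchases of domestic corporate bonds 576.7, sale of domestic government bonds to non-residents 539.2.)

3754.2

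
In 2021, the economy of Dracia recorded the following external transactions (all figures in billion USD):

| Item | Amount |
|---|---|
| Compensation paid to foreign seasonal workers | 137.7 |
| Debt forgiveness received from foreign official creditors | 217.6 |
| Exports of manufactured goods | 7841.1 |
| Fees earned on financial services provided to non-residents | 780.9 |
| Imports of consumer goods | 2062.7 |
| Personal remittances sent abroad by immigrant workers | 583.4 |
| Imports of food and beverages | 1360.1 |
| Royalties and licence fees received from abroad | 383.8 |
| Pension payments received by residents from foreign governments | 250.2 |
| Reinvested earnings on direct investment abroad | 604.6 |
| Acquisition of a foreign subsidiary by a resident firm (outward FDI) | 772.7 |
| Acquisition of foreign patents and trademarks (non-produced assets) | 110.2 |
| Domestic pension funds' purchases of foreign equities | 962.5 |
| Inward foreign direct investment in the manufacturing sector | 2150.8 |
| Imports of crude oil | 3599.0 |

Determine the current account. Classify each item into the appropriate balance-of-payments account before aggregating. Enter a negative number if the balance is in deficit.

Goods: -3599.0 + 7841.1 - 1360.1 - 2062.7 = 819.3
Services: 383.8 + 780.9 = 1164.7
Primary income: -137.7 + 604.6 = 466.9
Secondary income: -583.4 + 250.2 = -333.2
Current account = 819.3 + 1164.7 + 466.9 + (-333.2) = 2117.7
(Excluded from the current account — capital account: debt forgiveness received from foreign official creditors 217.6, acquisition of foreign patents and trademarks (non-produced assets) 110.2; financial account: acquisition of a foreign subsidiary by a resident firm (outward FDI) 772.7, domestic pension funds' purchases of foreign equities 962.5, inward foreign direct investment in the manufacturing sector 2150.8.)

2117.7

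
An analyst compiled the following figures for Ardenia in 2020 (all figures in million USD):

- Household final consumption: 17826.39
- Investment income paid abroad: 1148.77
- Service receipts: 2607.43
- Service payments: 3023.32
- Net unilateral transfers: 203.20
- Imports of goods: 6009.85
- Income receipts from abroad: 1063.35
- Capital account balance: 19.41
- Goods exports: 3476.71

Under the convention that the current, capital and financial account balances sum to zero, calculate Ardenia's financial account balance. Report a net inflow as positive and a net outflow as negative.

2811.84

Goods balance = 3476.71 - 6009.85 = -2533.14
Services balance = 2607.43 - 3023.32 = -415.89
Trade balance (goods + services) = -2533.14 + (-415.89) = -2949.03
Net primary income = 1063.35 - 1148.77 = -85.42
Net secondary income = 203.20
Current account = -2949.03 + (-85.42) + 203.20 = -2831.25
Financial account = -(-2831.25 + 19.41) = 2811.84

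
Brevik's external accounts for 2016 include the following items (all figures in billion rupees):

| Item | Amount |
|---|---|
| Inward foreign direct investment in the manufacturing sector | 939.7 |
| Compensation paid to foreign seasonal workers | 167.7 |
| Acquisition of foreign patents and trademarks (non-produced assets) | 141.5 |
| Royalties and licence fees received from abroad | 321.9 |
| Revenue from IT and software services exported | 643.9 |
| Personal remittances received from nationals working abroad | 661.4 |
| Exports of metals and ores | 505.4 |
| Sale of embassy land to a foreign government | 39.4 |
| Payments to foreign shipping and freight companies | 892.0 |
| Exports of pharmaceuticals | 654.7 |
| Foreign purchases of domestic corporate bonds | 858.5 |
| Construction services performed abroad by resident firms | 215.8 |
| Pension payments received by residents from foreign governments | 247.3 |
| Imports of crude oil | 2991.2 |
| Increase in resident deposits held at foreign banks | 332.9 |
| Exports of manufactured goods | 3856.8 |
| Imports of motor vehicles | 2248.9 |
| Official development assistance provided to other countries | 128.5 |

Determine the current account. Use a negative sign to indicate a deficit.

Goods: 654.7 + 505.4 + 3856.8 - 2991.2 - 2248.9 = -223.2
Services: 321.9 - 892.0 + 643.9 + 215.8 = 289.6
Primary income: -167.7
Secondary income: 661.4 + 247.3 - 128.5 = 780.2
Current account = (-223.2) + 289.6 + (-167.7) + 780.2 = 678.9
(Excluded from the current account — financial account: inward foreign direct investment in the manufacturing sector 939.7, foreign purchases of domestic corporate bonds 858.5, increase in resident deposits held at foreign banks 332.9; capital account: acquisition of foreign patents and trademarks (non-produced assets) 141.5, sale of embassy land to a foreign government 39.4.)

678.9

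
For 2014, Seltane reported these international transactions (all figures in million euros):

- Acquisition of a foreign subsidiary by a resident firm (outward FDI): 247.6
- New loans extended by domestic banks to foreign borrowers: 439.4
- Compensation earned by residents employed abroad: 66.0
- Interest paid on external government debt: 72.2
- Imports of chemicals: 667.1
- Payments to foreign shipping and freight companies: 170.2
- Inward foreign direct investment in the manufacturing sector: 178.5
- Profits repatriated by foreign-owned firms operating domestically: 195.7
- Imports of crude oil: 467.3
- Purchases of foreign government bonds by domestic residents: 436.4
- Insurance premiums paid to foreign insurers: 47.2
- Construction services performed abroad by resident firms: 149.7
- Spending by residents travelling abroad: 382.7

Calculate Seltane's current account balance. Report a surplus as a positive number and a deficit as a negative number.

-1786.7

Goods: -467.3 - 667.1 = -1134.4
Services: -170.2 + 149.7 - 382.7 - 47.2 = -450.4
Primary income: 66.0 - 195.7 - 72.2 = -201.9
Current account = (-1134.4) + (-450.4) + (-201.9) = -1786.7
(Excluded from the current account — financial account: acquisition of a foreign subsidiary by a resident firm (outward FDI) 247.6, new loans extended by domestic banks to foreign borrowers 439.4, inward foreign direct investment in the manufacturing sector 178.5, purchases of foreign government bonds by domestic residents 436.4.)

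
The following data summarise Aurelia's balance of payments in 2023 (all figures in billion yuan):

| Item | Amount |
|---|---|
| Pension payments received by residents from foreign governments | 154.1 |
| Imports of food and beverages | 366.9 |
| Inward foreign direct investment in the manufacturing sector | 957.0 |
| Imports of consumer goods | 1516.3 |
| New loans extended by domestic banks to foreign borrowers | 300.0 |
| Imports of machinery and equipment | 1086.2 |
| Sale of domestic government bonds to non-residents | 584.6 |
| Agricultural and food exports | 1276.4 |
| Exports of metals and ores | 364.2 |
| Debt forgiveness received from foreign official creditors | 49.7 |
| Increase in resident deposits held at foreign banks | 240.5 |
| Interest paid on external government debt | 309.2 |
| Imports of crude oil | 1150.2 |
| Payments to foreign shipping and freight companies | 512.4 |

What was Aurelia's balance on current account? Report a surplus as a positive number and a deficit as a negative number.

-3146.5

Goods: -1516.3 + 1276.4 - 1150.2 - 1086.2 - 366.9 + 364.2 = -2479.0
Services: -512.4
Primary income: -309.2
Secondary income: 154.1
Current account = (-2479.0) + (-512.4) + (-309.2) + 154.1 = -3146.5
(Excluded from the current account — financial account: inward foreign direct investment in the manufacturing sector 957.0, new loans extended by domestic banks to foreign borrowers 300.0, sale of domestic government bonds to non-residents 584.6, increase in resident deposits held at foreign banks 240.5; capital account: debt forgiveness received from foreign official creditors 49.7.)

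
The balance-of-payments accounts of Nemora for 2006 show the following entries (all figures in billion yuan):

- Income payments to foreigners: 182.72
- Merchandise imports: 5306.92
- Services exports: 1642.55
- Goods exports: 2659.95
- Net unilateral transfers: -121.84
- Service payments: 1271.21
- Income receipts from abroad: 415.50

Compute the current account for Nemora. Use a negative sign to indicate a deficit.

-2164.69

Goods balance = 2659.95 - 5306.92 = -2646.97
Services balance = 1642.55 - 1271.21 = 371.34
Trade balance (goods + services) = -2646.97 + 371.34 = -2275.63
Net primary income = 415.50 - 182.72 = 232.78
Net secondary income = -121.84
Current account = -2275.63 + 232.78 + (-121.84) = -2164.69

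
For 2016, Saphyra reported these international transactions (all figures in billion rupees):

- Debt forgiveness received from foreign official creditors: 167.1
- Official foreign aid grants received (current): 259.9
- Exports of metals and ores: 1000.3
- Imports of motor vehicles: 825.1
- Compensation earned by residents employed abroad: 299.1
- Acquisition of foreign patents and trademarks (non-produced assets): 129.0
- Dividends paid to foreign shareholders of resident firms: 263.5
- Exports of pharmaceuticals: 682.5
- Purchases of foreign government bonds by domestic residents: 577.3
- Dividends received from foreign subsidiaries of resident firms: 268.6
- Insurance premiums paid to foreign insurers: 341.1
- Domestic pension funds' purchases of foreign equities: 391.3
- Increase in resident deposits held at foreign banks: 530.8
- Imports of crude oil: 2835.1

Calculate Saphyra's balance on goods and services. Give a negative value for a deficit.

Goods: 1000.3 + 682.5 - 825.1 - 2835.1 = -1977.4
Services: -341.1
Trade balance = -1977.4 + (-341.1) = -2318.5
(Excluded from the trade balance — capital account: debt forgiveness received from foreign official creditors 167.1, acquisition of foreign patents and trademarks (non-produced assets) 129.0; secondary income: official foreign aid grants received (current) 259.9; primary income: compensation earned by residents employed abroad 299.1, dividends paid to foreign shareholders of resident firms 263.5, dividends received from foreign subsidiaries of resident firms 268.6; financial account: purchases of foreign government bonds by domestic residents 577.3, domestic pension funds' purchases of foreign equities 391.3, increase in resident deposits held at foreign banks 530.8.)

-2318.5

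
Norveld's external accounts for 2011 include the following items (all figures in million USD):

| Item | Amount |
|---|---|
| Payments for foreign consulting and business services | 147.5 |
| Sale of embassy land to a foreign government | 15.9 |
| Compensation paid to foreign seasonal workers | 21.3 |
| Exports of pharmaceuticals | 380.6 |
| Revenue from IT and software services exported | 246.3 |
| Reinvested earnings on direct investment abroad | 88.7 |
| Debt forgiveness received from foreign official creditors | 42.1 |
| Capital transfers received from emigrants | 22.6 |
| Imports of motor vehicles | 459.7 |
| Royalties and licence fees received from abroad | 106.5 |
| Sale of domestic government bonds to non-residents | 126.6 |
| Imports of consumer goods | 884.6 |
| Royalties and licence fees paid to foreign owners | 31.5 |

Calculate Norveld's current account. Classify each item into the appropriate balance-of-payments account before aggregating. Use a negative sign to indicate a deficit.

Goods: 380.6 - 884.6 - 459.7 = -963.7
Services: 106.5 + 246.3 - 147.5 - 31.5 = 173.8
Primary income: 88.7 - 21.3 = 67.4
Current account = (-963.7) + 173.8 + 67.4 = -722.5
(Excluded from the current account — capital account: sale of embassy land to a foreign government 15.9, debt forgiveness received from foreign official creditors 42.1, capital transfers received from emigrants 22.6; financial account: sale of domestic government bonds to non-residents 126.6.)

-722.5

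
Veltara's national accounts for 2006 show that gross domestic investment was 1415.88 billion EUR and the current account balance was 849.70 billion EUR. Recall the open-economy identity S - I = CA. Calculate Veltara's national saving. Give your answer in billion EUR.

S = I + CA = 1415.88 + 849.70 = 2265.58

2265.58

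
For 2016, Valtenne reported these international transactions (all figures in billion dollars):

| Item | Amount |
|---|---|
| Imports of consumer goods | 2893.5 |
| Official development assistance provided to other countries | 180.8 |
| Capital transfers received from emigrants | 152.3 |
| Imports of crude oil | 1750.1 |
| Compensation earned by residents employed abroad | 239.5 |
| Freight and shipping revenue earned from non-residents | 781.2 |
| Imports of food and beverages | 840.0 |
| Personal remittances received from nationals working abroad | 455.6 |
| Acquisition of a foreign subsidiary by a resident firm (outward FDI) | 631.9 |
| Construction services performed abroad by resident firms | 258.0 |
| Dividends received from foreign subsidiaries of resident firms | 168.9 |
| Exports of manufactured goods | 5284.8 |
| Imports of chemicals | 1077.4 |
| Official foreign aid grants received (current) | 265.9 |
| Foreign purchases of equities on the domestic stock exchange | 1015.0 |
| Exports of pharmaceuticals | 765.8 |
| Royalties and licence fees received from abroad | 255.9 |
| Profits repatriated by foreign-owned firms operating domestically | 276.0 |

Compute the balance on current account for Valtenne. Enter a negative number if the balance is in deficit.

1457.8

Goods: -840.0 + 5284.8 - 1750.1 + 765.8 - 2893.5 - 1077.4 = -510.4
Services: 258.0 + 781.2 + 255.9 = 1295.1
Primary income: 168.9 + 239.5 - 276.0 = 132.4
Secondary income: 265.9 - 180.8 + 455.6 = 540.7
Current account = (-510.4) + 1295.1 + 132.4 + 540.7 = 1457.8
(Excluded from the current account — capital account: capital transfers received from emigrants 152.3; financial account: acquisition of a foreign subsidiary by a resident firm (outward FDI) 631.9, foreign purchases of equities on the domestic stock exchange 1015.0.)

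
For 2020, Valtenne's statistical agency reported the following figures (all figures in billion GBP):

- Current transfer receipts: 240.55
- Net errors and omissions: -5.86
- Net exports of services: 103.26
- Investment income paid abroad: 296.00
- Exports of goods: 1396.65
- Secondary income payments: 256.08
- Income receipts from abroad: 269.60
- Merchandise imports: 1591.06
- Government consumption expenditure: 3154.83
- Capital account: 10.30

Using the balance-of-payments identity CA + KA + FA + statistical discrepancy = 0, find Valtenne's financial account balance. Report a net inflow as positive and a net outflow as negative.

Goods balance = 1396.65 - 1591.06 = -194.41
Services balance = 103.26
Trade balance (goods + services) = -194.41 + 103.26 = -91.15
Net primary income = 269.60 - 296.00 = -26.40
Net secondary income = 240.55 - 256.08 = -15.53
Current account = -91.15 + (-26.40) + (-15.53) = -133.08
Financial account = -(-133.08 + 10.30 + (-5.86)) = 128.64

128.64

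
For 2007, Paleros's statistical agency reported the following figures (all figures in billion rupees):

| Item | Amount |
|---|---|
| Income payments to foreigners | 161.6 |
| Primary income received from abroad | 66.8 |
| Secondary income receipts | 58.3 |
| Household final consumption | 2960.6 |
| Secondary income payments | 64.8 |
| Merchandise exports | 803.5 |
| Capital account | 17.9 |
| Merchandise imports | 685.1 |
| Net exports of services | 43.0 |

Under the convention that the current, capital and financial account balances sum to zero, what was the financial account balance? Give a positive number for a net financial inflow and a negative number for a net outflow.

-78.0

Goods balance = 803.5 - 685.1 = 118.4
Services balance = 43.0
Trade balance (goods + services) = 118.4 + 43.0 = 161.4
Net primary income = 66.8 - 161.6 = -94.8
Net secondary income = 58.3 - 64.8 = -6.5
Current account = 161.4 + (-94.8) + (-6.5) = 60.1
Financial account = -(60.1 + 17.9) = -78.0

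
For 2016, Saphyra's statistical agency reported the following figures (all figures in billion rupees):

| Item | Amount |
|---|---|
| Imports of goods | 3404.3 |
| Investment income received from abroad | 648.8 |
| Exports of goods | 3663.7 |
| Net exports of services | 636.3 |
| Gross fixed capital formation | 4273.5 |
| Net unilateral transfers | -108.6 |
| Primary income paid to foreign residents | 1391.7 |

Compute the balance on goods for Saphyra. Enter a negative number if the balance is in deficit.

259.4

Goods balance = 3663.7 - 3404.3 = 259.4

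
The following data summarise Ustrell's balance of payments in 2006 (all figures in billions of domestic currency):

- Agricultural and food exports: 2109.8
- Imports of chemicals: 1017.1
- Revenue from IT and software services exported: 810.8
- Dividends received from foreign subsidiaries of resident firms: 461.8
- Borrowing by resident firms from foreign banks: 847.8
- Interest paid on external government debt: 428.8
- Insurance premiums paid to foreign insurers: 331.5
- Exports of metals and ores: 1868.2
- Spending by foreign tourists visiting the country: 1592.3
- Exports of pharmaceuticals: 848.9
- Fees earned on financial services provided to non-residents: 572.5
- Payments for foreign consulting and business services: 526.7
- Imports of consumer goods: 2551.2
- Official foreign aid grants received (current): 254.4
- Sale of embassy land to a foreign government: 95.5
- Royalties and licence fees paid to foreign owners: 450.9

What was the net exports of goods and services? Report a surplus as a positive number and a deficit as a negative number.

Goods: -1017.1 + 1868.2 - 2551.2 + 2109.8 + 848.9 = 1258.6
Services: -450.9 + 810.8 - 526.7 + 1592.3 - 331.5 + 572.5 = 1666.5
Trade balance = 1258.6 + 1666.5 = 2925.1
(Excluded from the trade balance — primary income: dividends received from foreign subsidiaries of resident firms 461.8, interest paid on external government debt 428.8; financial account: borrowing by resident firms from foreign banks 847.8; secondary income: official foreign aid grants received (current) 254.4; capital account: sale of embassy land to a foreign government 95.5.)

2925.1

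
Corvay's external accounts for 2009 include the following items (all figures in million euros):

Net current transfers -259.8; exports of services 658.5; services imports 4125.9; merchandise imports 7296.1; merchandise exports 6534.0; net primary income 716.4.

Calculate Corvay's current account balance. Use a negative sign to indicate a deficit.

-3772.9

Goods balance = 6534.0 - 7296.1 = -762.1
Services balance = 658.5 - 4125.9 = -3467.4
Trade balance (goods + services) = -762.1 + (-3467.4) = -4229.5
Net primary income = 716.4
Net secondary income = -259.8
Current account = -4229.5 + 716.4 + (-259.8) = -3772.9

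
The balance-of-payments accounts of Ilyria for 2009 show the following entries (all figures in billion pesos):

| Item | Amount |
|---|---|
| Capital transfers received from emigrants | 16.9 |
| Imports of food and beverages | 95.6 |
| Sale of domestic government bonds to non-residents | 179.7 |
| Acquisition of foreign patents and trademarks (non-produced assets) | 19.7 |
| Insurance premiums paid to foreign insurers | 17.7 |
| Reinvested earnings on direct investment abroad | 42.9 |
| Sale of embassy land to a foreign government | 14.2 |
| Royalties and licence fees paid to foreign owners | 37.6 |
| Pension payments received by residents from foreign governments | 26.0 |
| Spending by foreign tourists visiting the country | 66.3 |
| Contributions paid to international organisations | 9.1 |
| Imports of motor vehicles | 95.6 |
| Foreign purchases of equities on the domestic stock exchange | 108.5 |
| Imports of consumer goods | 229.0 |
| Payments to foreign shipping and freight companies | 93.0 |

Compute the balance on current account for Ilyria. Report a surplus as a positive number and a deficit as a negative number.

Goods: -95.6 - 229.0 - 95.6 = -420.2
Services: -93.0 - 17.7 - 37.6 + 66.3 = -82.0
Primary income: 42.9
Secondary income: 26.0 - 9.1 = 16.9
Current account = (-420.2) + (-82.0) + 42.9 + 16.9 = -442.4
(Excluded from the current account — capital account: capital transfers received from emigrants 16.9, acquisition of foreign patents and trademarks (non-produced assets) 19.7, sale of embassy land to a foreign government 14.2; financial account: sale of domestic government bonds to non-residents 179.7, foreign purchases of equities on the domestic stock exchange 108.5.)

-442.4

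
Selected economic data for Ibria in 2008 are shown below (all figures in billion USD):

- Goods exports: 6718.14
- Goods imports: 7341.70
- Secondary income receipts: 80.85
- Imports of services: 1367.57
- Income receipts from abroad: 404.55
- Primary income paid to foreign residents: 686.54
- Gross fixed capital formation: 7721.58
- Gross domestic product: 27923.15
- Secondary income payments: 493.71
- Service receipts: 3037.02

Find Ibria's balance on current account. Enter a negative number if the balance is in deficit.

Goods balance = 6718.14 - 7341.70 = -623.56
Services balance = 3037.02 - 1367.57 = 1669.45
Trade balance (goods + services) = -623.56 + 1669.45 = 1045.89
Net primary income = 404.55 - 686.54 = -281.99
Net secondary income = 80.85 - 493.71 = -412.86
Current account = 1045.89 + (-281.99) + (-412.86) = 351.04

351.04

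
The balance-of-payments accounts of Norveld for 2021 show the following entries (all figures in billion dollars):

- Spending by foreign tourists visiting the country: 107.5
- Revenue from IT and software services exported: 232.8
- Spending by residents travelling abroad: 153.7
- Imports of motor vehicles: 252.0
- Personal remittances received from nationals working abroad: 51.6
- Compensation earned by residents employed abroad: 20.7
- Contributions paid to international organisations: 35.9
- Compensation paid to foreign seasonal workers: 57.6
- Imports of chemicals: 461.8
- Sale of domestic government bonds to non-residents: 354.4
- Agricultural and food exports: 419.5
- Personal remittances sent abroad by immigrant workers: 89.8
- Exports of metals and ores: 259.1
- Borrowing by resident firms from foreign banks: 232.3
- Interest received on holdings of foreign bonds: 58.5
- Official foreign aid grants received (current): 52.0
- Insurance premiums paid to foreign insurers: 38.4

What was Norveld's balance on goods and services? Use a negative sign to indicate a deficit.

113.0

Goods: 259.1 - 461.8 - 252.0 + 419.5 = -35.2
Services: -153.7 + 232.8 - 38.4 + 107.5 = 148.2
Trade balance = -35.2 + 148.2 = 113.0
(Excluded from the trade balance — secondary income: personal remittances received from nationals working abroad 51.6, contributions paid to international organisations 35.9, personal remittances sent abroad by immigrant workers 89.8, official foreign aid grants received (current) 52.0; primary income: compensation earned by residents employed abroad 20.7, compensation paid to foreign seasonal workers 57.6, interest received on holdings of foreign bonds 58.5; financial account: sale of domestic government bonds to non-residents 354.4, borrowing by resident firms from foreign banks 232.3.)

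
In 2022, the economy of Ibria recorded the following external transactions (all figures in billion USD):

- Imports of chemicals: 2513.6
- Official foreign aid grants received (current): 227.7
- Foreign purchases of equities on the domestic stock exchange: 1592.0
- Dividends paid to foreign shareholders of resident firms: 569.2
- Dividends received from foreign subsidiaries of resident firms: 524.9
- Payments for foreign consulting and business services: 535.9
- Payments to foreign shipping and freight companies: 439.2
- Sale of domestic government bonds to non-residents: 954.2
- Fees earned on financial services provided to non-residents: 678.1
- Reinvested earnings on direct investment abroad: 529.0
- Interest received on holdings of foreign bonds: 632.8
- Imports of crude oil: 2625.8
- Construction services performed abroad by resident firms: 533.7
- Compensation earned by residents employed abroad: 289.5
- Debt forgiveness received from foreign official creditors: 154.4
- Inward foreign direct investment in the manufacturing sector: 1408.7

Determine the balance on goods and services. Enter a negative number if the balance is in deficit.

-4902.7

Goods: -2513.6 - 2625.8 = -5139.4
Services: -535.9 + 533.7 - 439.2 + 678.1 = 236.7
Trade balance = -5139.4 + 236.7 = -4902.7
(Excluded from the trade balance — secondary income: official foreign aid grants received (current) 227.7; financial account: foreign purchases of equities on the domestic stock exchange 1592.0, sale of domestic government bonds to non-residents 954.2, inward foreign direct investment in the manufacturing sector 1408.7; primary income: dividends paid to foreign shareholders of resident firms 569.2, dividends received from foreign subsidiaries of resident firms 524.9, reinvested earnings on direct investment abroad 529.0, interest received on holdings of foreign bonds 632.8, compensation earned by residents employed abroad 289.5; capital account: debt forgiveness received from foreign official creditors 154.4.)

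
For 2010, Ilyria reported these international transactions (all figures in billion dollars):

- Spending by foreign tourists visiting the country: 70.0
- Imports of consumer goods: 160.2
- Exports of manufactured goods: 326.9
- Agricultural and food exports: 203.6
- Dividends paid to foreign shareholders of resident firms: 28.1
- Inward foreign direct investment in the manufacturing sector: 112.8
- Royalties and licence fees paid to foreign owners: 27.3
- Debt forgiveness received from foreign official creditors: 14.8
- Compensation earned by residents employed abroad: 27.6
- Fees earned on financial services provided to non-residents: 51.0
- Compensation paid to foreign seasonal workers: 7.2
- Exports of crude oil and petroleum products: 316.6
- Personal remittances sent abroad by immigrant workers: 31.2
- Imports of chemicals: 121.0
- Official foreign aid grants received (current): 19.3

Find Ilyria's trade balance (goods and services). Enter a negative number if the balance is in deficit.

Goods: 203.6 - 121.0 + 316.6 + 326.9 - 160.2 = 565.9
Services: 70.0 - 27.3 + 51.0 = 93.7
Trade balance = 565.9 + 93.7 = 659.6
(Excluded from the trade balance — primary income: dividends paid to foreign shareholders of resident firms 28.1, compensation earned by residents employed abroad 27.6, compensation paid to foreign seasonal workers 7.2; financial account: inward foreign direct investment in the manufacturing sector 112.8; capital account: debt forgiveness received from foreign official creditors 14.8; secondary income: personal remittances sent abroad by immigrant workers 31.2, official foreign aid grants received (current) 19.3.)

659.6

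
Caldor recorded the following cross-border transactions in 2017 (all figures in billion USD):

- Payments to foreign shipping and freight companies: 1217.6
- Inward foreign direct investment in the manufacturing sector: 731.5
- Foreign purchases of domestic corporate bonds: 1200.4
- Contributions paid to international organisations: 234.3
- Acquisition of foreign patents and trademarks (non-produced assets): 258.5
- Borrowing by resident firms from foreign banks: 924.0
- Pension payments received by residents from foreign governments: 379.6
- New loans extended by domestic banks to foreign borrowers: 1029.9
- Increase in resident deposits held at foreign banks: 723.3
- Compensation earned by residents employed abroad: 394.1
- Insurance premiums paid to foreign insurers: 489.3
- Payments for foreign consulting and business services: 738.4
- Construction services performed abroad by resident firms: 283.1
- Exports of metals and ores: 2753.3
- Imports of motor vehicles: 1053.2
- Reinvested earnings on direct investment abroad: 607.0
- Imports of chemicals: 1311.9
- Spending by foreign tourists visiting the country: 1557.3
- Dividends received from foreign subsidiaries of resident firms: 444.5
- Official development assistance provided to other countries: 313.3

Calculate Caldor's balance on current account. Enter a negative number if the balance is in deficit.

1060.9

Goods: -1053.2 - 1311.9 + 2753.3 = 388.2
Services: -738.4 - 1217.6 + 283.1 + 1557.3 - 489.3 = -604.9
Primary income: 394.1 + 607.0 + 444.5 = 1445.6
Secondary income: -234.3 - 313.3 + 379.6 = -168.0
Current account = 388.2 + (-604.9) + 1445.6 + (-168.0) = 1060.9
(Excluded from the current account — financial account: inward foreign direct investment in the manufacturing sector 731.5, foreign purchases of domestic corporate bonds 1200.4, borrowing by resident firms from foreign banks 924.0, new loans extended by domestic banks to foreign borrowers 1029.9, increase in resident deposits held at foreign banks 723.3; capital account: acquisition of foreign patents and trademarks (non-produced assets) 258.5.)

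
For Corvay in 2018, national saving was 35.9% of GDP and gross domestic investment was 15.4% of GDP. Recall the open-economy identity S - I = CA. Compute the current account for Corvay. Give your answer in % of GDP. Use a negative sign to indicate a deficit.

S - I = CA (net lending to the rest of the world).
CA = S - I = 35.9 - 15.4 = 20.5

20.5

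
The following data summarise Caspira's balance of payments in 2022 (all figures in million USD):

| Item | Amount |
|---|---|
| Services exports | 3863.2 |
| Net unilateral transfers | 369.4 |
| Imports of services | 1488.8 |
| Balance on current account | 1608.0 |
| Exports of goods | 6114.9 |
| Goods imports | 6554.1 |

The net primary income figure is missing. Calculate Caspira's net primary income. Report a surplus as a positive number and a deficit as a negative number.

Current account = goods balance + services balance + net primary income + net secondary income
Sum of the known components = 2304.6
Net primary income = CA - (known components) = 1608.0 - 2304.6 = -696.6

-696.6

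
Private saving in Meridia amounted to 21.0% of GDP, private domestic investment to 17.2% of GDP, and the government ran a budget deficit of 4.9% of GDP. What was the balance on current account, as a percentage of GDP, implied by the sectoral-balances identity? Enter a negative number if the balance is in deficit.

-1.1

By the sectoral-balances identity, CA = (S_private - I) + (T - G).
Private balance = 21.0 - 17.2 = 3.8
Government balance (T - G) = -4.9
CA = 3.8 + (-4.9) = -1.1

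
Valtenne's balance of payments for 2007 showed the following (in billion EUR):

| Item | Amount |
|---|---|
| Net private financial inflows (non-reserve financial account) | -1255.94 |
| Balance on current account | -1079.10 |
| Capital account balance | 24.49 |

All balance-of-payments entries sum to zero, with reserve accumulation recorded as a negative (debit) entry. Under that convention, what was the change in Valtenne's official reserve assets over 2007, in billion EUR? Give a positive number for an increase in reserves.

Official reserve transactions balance = -((-1079.10) + 24.49 + (-1255.94)) = 2310.55
An accumulation of reserves is recorded as a debit (negative entry), so the change in the stock of reserves is the negative of that balance.
Change in official reserves = -(2310.55) = -2310.55

-2310.55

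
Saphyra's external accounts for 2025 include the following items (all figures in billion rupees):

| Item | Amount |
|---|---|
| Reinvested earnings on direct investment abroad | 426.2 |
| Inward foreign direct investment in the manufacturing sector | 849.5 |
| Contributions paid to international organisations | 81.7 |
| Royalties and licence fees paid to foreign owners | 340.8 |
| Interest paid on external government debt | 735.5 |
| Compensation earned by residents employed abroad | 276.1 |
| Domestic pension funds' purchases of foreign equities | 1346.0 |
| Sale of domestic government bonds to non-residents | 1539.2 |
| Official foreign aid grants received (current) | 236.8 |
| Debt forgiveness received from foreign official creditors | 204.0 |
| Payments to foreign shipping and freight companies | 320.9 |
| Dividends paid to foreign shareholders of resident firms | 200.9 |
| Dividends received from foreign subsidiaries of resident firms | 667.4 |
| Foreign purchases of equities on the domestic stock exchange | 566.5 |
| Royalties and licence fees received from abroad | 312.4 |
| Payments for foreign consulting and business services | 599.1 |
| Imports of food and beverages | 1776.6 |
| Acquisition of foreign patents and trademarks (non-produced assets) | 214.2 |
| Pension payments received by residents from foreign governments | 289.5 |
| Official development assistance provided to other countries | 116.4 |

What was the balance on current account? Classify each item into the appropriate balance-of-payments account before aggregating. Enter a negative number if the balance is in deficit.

-1963.5

Goods: -1776.6
Services: -599.1 - 340.8 + 312.4 - 320.9 = -948.4
Primary income: 276.1 + 667.4 - 200.9 + 426.2 - 735.5 = 433.3
Secondary income: 236.8 - 81.7 + 289.5 - 116.4 = 328.2
Current account = (-1776.6) + (-948.4) + 433.3 + 328.2 = -1963.5
(Excluded from the current account — financial account: inward foreign direct investment in the manufacturing sector 849.5, domestic pension funds' purchases of foreign equities 1346.0, sale of domestic government bonds to non-residents 1539.2, foreign purchases of equities on the domestic stock exchange 566.5; capital account: debt forgiveness received from foreign official creditors 204.0, acquisition of foreign patents and trademarks (non-produced assets) 214.2.)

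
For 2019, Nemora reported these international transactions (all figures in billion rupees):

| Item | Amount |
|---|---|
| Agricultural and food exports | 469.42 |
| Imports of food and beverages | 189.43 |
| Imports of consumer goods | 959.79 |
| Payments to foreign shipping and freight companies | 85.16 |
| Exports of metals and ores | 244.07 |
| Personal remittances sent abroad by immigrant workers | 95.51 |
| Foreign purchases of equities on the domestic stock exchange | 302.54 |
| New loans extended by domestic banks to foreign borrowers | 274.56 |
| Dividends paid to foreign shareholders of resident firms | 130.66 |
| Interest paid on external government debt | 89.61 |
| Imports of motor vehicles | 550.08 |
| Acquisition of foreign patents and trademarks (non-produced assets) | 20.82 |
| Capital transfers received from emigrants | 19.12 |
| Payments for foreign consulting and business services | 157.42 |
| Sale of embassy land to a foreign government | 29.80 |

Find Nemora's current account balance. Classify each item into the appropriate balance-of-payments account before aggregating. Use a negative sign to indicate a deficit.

-1544.17

Goods: -189.43 + 244.07 - 550.08 - 959.79 + 469.42 = -985.81
Services: -85.16 - 157.42 = -242.58
Primary income: -89.61 - 130.66 = -220.27
Secondary income: -95.51
Current account = (-985.81) + (-242.58) + (-220.27) + (-95.51) = -1544.17
(Excluded from the current account — financial account: foreign purchases of equities on the domestic stock exchange 302.54, new loans extended by domestic banks to foreign borrowers 274.56; capital account: acquisition of foreign patents and trademarks (non-produced assets) 20.82, capital transfers received from emigrants 19.12, sale of embassy land to a foreign government 29.80.)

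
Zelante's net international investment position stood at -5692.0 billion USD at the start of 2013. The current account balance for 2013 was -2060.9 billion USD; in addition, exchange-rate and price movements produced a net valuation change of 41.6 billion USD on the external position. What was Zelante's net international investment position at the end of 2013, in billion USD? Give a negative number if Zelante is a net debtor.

Change in NIIP = current account + net valuation change = -2060.9 + 41.6 = -2019.3
End-of-year NIIP = -5692.0 + (-2019.3) = -7711.3

-7711.3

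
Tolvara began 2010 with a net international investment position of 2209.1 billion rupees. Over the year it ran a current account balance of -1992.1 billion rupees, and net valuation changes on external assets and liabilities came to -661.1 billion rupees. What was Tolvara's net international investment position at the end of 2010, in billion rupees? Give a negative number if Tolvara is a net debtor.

-444.1

Change in NIIP = current account + net valuation change = -1992.1 + (-661.1) = -2653.2
End-of-year NIIP = 2209.1 + (-2653.2) = -444.1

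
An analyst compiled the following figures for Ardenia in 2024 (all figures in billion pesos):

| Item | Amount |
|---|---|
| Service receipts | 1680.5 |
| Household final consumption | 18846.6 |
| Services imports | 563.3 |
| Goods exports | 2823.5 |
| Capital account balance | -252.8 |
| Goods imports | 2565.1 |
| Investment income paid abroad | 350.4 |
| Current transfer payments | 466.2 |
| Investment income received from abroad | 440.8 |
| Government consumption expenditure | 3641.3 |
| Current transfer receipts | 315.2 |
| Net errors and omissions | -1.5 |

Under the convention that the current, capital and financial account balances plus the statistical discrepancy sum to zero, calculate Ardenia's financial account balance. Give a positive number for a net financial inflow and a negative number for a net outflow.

Goods balance = 2823.5 - 2565.1 = 258.4
Services balance = 1680.5 - 563.3 = 1117.2
Trade balance (goods + services) = 258.4 + 1117.2 = 1375.6
Net primary income = 440.8 - 350.4 = 90.4
Net secondary income = 315.2 - 466.2 = -151.0
Current account = 1375.6 + 90.4 + (-151.0) = 1315.0
Financial account = -(1315.0 + (-252.8) + (-1.5)) = -1060.7

-1060.7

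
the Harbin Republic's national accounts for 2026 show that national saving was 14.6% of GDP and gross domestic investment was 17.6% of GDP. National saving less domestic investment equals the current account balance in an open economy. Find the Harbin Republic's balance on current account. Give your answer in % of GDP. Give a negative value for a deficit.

-3.0

CA = S - I = 14.6 - 17.6 = -3.0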